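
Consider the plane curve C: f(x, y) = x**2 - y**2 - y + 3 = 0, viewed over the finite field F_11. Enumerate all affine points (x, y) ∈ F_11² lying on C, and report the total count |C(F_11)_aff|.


Affine F_11-points: {(3, 3), (3, 7), (4, 5), (5, 2), (5, 8), (6, 2), (6, 8), (7, 5), (8, 3), (8, 7)}; count = 10.

For each of the 121 pairs (x, y) ∈ F_11², evaluate f(x, y) mod 11. Record the zeros.
  x = 0: [0↦3, 1↦1, 2↦8, 3↦2, 4↦5, 5↦6, 6↦5, 7↦2, 8↦8, 9↦1, 10↦3]  zeros at y ∈ ∅
  x = 1: [0↦4, 1↦2, 2↦9, 3↦3, 4↦6, 5↦7, 6↦6, 7↦3, 8↦9, 9↦2, 10↦4]  zeros at y ∈ ∅
  x = 2: [0↦7, 1↦5, 2↦1, 3↦6, 4↦9, 5↦10, 6↦9, 7↦6, 8↦1, 9↦5, 10↦7]  zeros at y ∈ ∅
  x = 3: [0↦1, 1↦10, 2↦6, 3↦0, 4↦3, 5↦4, 6↦3, 7↦0, 8↦6, 9↦10, 10↦1]  zeros at y ∈ {3, 7}
  x = 4: [0↦8, 1↦6, 2↦2, 3↦7, 4↦10, 5↦0, 6↦10, 7↦7, 8↦2, 9↦6, 10↦8]  zeros at y ∈ {5}
  x = 5: [0↦6, 1↦4, 2↦0, 3↦5, 4↦8, 5↦9, 6↦8, 7↦5, 8↦0, 9↦4, 10↦6]  zeros at y ∈ {2, 8}
  x = 6: [0↦6, 1↦4, 2↦0, 3↦5, 4↦8, 5↦9, 6↦8, 7↦5, 8↦0, 9↦4, 10↦6]  zeros at y ∈ {2, 8}
  x = 7: [0↦8, 1↦6, 2↦2, 3↦7, 4↦10, 5↦0, 6↦10, 7↦7, 8↦2, 9↦6, 10↦8]  zeros at y ∈ {5}
  x = 8: [0↦1, 1↦10, 2↦6, 3↦0, 4↦3, 5↦4, 6↦3, 7↦0, 8↦6, 9↦10, 10↦1]  zeros at y ∈ {3, 7}
  x = 9: [0↦7, 1↦5, 2↦1, 3↦6, 4↦9, 5↦10, 6↦9, 7↦6, 8↦1, 9↦5, 10↦7]  zeros at y ∈ ∅
  x = 10: [0↦4, 1↦2, 2↦9, 3↦3, 4↦6, 5↦7, 6↦6, 7↦3, 8↦9, 9↦2, 10↦4]  zeros at y ∈ ∅
Collecting zeros: affine points = {(3, 3), (3, 7), (4, 5), (5, 2), (5, 8), (6, 2), (6, 8), (7, 5), (8, 3), (8, 7)}.
Total count |C(F_11)_aff| = 10.


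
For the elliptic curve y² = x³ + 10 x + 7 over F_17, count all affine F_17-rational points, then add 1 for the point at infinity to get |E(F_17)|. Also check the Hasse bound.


Affine points = {(1, 1), (1, 16), (2, 1), (2, 16), (3, 8), (3, 9), (4, 3), (4, 14), (8, 2), (8, 15), (10, 6), (10, 11), (12, 6), (12, 11), (14, 1), (14, 16), (15, 8), (15, 9), (16, 8), (16, 9)}; affine count = 20; |E(F_17)| = 21.

Discriminant check: Δ ∝ 4a³ + 27b² = 4·10³ + 27·7² = 4·1000 + 27·49 ≡ 2 (mod 17). Nonzero ⇒ E is nonsingular.
For each x ∈ F_17, compute rhs = x³ + 10·x + 7 mod 17, then count y ∈ F_17 with y² ≡ rhs.
  x = 0: rhs = 7, matching y values: none (0 points).
  x = 1: rhs = 1, matching y values: 1, 16 (2 points).
  x = 2: rhs = 1, matching y values: 1, 16 (2 points).
  x = 3: rhs = 13, matching y values: 8, 9 (2 points).
  x = 4: rhs = 9, matching y values: 3, 14 (2 points).
  x = 5: rhs = 12, matching y values: none (0 points).
  x = 6: rhs = 11, matching y values: none (0 points).
  x = 7: rhs = 12, matching y values: none (0 points).
  x = 8: rhs = 4, matching y values: 2, 15 (2 points).
  x = 9: rhs = 10, matching y values: none (0 points).
  x = 10: rhs = 2, matching y values: 6, 11 (2 points).
  x = 11: rhs = 3, matching y values: none (0 points).
  x = 12: rhs = 2, matching y values: 6, 11 (2 points).
  x = 13: rhs = 5, matching y values: none (0 points).
  x = 14: rhs = 1, matching y values: 1, 16 (2 points).
  x = 15: rhs = 13, matching y values: 8, 9 (2 points).
  x = 16: rhs = 13, matching y values: 8, 9 (2 points).
Total affine count: 20.
Full point count |E(F_17)| = 20 + 1 = 21.
Hasse bound: |21 − (17+1)| = |3| = 3 ≤ 2√17 ≈ 8.2462 ✓.


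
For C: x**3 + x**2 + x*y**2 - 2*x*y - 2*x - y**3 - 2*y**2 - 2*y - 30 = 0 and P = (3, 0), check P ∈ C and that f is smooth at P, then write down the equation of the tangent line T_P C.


Tangent line at P: 31*x - 8*y - 93 = 0.

Step 1: f(3, 0) = 0, so P lies on C.
Step 2: partial derivatives
  f_x(x, y) = 3*x**2 + 2*x + y**2 - 2*y - 2, f_y(x, y) = 2*x*y - 2*x - 3*y**2 - 4*y - 2.
  f_x(P) = 31, f_y(P) = -8 (gradient nonzero, so P is smooth).
Step 3: tangent line at P: 31·(x − 3) + -8·(y − 0) = 0.
Expanding: 31*x - 8*y - 93 = 0.


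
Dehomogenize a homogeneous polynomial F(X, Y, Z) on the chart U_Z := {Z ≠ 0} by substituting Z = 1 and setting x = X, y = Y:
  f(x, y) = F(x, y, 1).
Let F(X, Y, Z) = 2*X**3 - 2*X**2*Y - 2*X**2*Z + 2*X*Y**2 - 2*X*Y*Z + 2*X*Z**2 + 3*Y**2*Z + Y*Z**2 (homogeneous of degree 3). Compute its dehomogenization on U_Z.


f(x, y) = 2*x**3 - 2*x**2*y - 2*x**2 + 2*x*y**2 - 2*x*y + 2*x + 3*y**2 + y

On U_Z we set Z = 1. Each monomial c·X^i·Y^j·Z^k in F becomes c·x^i·y^j·1^k = c·x^i·y^j.
Substituting Z = 1: F(X, Y, 1) = 2*x**3 - 2*x**2*y - 2*x**2 + 2*x*y**2 - 2*x*y + 2*x + 3*y**2 + y.
Note: deg(f) ≤ deg(F) = 3; strict inequality happens when F is divisible by Z (lost terms).


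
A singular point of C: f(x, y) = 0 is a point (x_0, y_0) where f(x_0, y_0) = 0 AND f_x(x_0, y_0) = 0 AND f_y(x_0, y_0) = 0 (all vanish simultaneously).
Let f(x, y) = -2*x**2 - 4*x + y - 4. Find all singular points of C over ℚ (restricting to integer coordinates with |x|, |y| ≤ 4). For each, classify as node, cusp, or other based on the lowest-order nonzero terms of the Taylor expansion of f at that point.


No singular points in the scanned grid; C is smooth there.

Compute partial derivatives:
  f_x = -4*x - 4.
  f_y = 1.
f_y = 1 is a nonzero constant, so f_y never vanishes: no point (x, y) can satisfy f = f_x = f_y = 0. In particular no (x, y) ∈ {−4, ..., 4}² is singular; the curve is smooth.


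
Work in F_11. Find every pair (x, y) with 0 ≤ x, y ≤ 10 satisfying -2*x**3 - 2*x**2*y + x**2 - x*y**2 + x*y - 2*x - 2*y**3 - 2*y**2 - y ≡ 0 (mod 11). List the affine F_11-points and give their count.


Affine F_11-points: {(0, 0), (1, 4), (2, 10), (3, 3), (3, 5), (3, 6), (4, 8), (8, 8), (9, 1)}; count = 9.

For each of the 121 pairs (x, y) ∈ F_11², evaluate f(x, y) mod 11. Record the zeros.
  x = 0: [0↦0, 1↦6, 2↦7, 3↦2, 4↦1, 5↦3, 6↦7, 7↦1, 8↦6, 9↦10, 10↦1]  zeros at y ∈ {0}
  x = 1: [0↦8, 1↦1, 2↦9, 3↦9, 4↦0, 5↦3, 6↦6, 7↦8, 8↦8, 9↦5, 10↦9]  zeros at y ∈ {4}
  x = 2: [0↦6, 1↦4, 2↦4, 3↦5, 4↦6, 5↦6, 6↦4, 7↦10, 8↦1, 9↦9, 10↦0]  zeros at y ∈ {10}
  x = 3: [0↦4, 1↦3, 2↦2, 3↦0, 4↦7, 5↦0, 6↦0, 7↦6, 8↦6, 9↦10, 10↦6]  zeros at y ∈ {3, 5, 6}
  x = 4: [0↦1, 1↦8, 2↦2, 3↦4, 4↦2, 5↦6, 6↦4, 7↦6, 8↦0, 9↦7, 10↦4]  zeros at y ∈ {8}
  x = 5: [0↦7, 1↦7, 2↦3, 3↦5, 4↦1, 5↦1, 6↦4, 7↦9, 8↦4, 9↦10, 10↦4]  zeros at y ∈ ∅
  x = 6: [0↦10, 1↦10, 2↦4, 3↦2, 4↦3, 5↦6, 6↦10, 7↦3, 8↦6, 9↦7, 10↦5]  zeros at y ∈ ∅
  x = 7: [0↦9, 1↦5, 2↦4, 3↦5, 4↦7, 5↦9, 6↦10, 7↦9, 8↦5, 9↦8, 10↦6]  zeros at y ∈ ∅
  x = 8: [0↦3, 1↦2, 2↦2, 3↦2, 4↦1, 5↦9, 6↦3, 7↦4, 8↦0, 9↦1, 10↦6]  zeros at y ∈ {8}
  x = 9: [0↦2, 1↦0, 2↦8, 3↦3, 4↦6, 5↦5, 6↦10, 7↦9, 8↦1, 9↦7, 10↦4]  zeros at y ∈ {1}
  x = 10: [0↦5, 1↦9, 2↦10, 3↦7, 4↦10, 5↦7, 6↦8, 7↦1, 8↦7, 9↦3, 10↦10]  zeros at y ∈ ∅
Collecting zeros: affine points = {(0, 0), (1, 4), (2, 10), (3, 3), (3, 5), (3, 6), (4, 8), (8, 8), (9, 1)}.
Total count |C(F_11)_aff| = 9.


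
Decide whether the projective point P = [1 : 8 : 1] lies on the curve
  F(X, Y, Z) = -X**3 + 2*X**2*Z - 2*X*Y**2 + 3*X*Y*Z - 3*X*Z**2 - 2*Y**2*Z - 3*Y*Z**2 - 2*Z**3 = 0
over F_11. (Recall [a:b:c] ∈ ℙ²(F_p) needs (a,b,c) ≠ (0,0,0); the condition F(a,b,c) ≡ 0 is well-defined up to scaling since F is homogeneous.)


F(1,8,1) ≡ 4 (mod 11); P is NOT on the curve.

Evaluate F(1, 8, 1) term-by-term (mod 11).
  -X**3 ↦ -1·1·1·1 = -1
  2*X**2*Z ↦ 2·1·1·1 = 2
  -2*X*Y**2 ↦ -2·1·64·1 = -128
  3*X*Y*Z ↦ 3·1·8·1 = 24
  -3*X*Z**2 ↦ -3·1·1·1 = -3
  -2*Y**2*Z ↦ -2·1·64·1 = -128
  -3*Y*Z**2 ↦ -3·1·8·1 = -24
  -2*Z**3 ↦ -2·1·1·1 = -2
Sum: F(1, 8, 1) = (-1) + (2) + (-128) + (24) + (-3) + (-128) + (-24) + (-2) = -260.
Reducing mod 11: -260 ≡ 4 (mod 11).
Since F(a, b, c) ≡ 4 ≠ 0 (mod 11), P does NOT lie on the curve.


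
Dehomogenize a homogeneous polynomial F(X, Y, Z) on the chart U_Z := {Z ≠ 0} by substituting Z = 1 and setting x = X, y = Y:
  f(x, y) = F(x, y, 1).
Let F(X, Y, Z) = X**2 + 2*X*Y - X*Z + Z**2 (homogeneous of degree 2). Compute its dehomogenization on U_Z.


f(x, y) = x**2 + 2*x*y - x + 1

On U_Z we set Z = 1. Each monomial c·X^i·Y^j·Z^k in F becomes c·x^i·y^j·1^k = c·x^i·y^j.
Substituting Z = 1: F(X, Y, 1) = x**2 + 2*x*y - x + 1.
Note: deg(f) ≤ deg(F) = 2; strict inequality happens when F is divisible by Z (lost terms).


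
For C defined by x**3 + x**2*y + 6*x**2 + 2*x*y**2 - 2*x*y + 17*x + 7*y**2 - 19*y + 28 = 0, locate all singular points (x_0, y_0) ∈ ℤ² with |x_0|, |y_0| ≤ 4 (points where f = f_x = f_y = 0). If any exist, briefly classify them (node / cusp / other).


Singular points: {(-3, 2)}; classification: node.

Compute partial derivatives:
  f_x = 3*x**2 + 2*x*y + 12*x + 2*y**2 - 2*y + 17.
  f_y = x**2 + 4*x*y - 2*x + 14*y - 19.
Scan x_0 ∈ {−4, ..., 4}. For each x_0, f_y(x_0, y) is a polynomial in y; find its integer roots y ∈ {−4, ..., 4}, then test f_x and f at those candidates.
  x = -4: f_y(-4, y) = 5 - 2*y; no integer root y with |y| ≤ 4.
  x = -3: f_y(-3, y) = 2*y - 4; vanishes at y ∈ {2}. (-3, 2): f_x = 0, f = 0 — SINGULAR.
  x = -2: f_y(-2, y) = 6*y - 11; no integer root y with |y| ≤ 4.
  x = -1: f_y(-1, y) = 10*y - 16; no integer root y with |y| ≤ 4.
  x = 0: f_y(0, y) = 14*y - 19; no integer root y with |y| ≤ 4.
  x = 1: f_y(1, y) = 18*y - 20; no integer root y with |y| ≤ 4.
  x = 2: f_y(2, y) = 22*y - 19; no integer root y with |y| ≤ 4.
  x = 3: f_y(3, y) = 26*y - 16; no integer root y with |y| ≤ 4.
  x = 4: f_y(4, y) = 30*y - 11; no integer root y with |y| ≤ 4.
Only singular point on the grid: (-3, 2).
Classify: substitute x = -3 + u, y = 2 + v and expand: f = u**3 + u**2*v - u**2 + 2*u*v**2 + v**2.
No constant or linear terms (consistent with a singular point). Quadratic part: -u**2 + v**2. Cubic part: u**3 + u**2*v + 2*u*v**2.
The quadratic part v**2 - u**2 = (v − u)(v + u) splits into two distinct linear factors, so there are two distinct tangent lines y − 2 = ±(x − -3) — this is a node (ordinary double point).
Classification: node.


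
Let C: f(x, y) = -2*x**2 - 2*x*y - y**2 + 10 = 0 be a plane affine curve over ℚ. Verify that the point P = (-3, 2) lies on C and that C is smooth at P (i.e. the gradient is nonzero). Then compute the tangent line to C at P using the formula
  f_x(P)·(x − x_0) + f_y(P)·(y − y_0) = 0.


Tangent line at P: 8*x + 2*y + 20 = 0.

Step 1: f(-3, 2) = 0, so P lies on C.
Step 2: partial derivatives
  f_x(x, y) = -4*x - 2*y, f_y(x, y) = -2*x - 2*y.
  f_x(P) = 8, f_y(P) = 2 (gradient nonzero, so P is smooth).
Step 3: tangent line at P: 8·(x − -3) + 2·(y − 2) = 0.
Expanding: 8*x + 2*y + 20 = 0.


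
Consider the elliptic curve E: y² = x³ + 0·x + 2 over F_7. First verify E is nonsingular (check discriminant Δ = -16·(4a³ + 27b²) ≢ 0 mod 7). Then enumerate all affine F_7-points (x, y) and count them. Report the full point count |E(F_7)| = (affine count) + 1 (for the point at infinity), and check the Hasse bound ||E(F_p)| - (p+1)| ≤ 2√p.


Affine points = {(0, 3), (0, 4), (3, 1), (3, 6), (5, 1), (5, 6), (6, 1), (6, 6)}; affine count = 8; |E(F_7)| = 9.

Discriminant check: Δ ∝ 4a³ + 27b² = 4·0³ + 27·2² = 4·0 + 27·4 ≡ 3 (mod 7). Nonzero ⇒ E is nonsingular.
For each x ∈ F_7, compute rhs = x³ + 0·x + 2 mod 7, then count y ∈ F_7 with y² ≡ rhs.
  x = 0: rhs = 2, matching y values: 3, 4 (2 points).
  x = 1: rhs = 3, matching y values: none (0 points).
  x = 2: rhs = 3, matching y values: none (0 points).
  x = 3: rhs = 1, matching y values: 1, 6 (2 points).
  x = 4: rhs = 3, matching y values: none (0 points).
  x = 5: rhs = 1, matching y values: 1, 6 (2 points).
  x = 6: rhs = 1, matching y values: 1, 6 (2 points).
Total affine count: 8.
Full point count |E(F_7)| = 8 + 1 = 9.
Hasse bound: |9 − (7+1)| = |1| = 1 ≤ 2√7 ≈ 5.2915 ✓.


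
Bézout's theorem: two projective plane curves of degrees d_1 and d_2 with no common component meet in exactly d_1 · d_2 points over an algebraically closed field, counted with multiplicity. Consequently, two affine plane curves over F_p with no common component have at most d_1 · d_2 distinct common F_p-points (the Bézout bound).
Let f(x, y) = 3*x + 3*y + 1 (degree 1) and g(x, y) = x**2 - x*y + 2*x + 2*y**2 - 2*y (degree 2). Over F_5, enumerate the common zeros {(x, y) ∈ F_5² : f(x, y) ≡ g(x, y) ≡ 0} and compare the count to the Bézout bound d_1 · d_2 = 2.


Common zeros: {(1, 2), (3, 0)}; count = 2; Bézout bound = 2.

deg(f) = 1, deg(g) = 2, so Bézout bound = 2.
Scan x ∈ F_5. For each x, list the y ∈ F_5 with f(x, y) ≡ 0 and those with g(x, y) ≡ 0 (mod 5); the common zeros in that column are the intersection.
  x = 0: f ≡ 0 at y ∈ {3}; g ≡ 0 at y ∈ {0, 1}; common: ∅.
  x = 1: f ≡ 0 at y ∈ {2}; g ≡ 0 at y ∈ {2}; common: {2}.
  x = 2: f ≡ 0 at y ∈ {1}; g ≡ 0 at y ∈ ∅; common: ∅.
  x = 3: f ≡ 0 at y ∈ {0}; g ≡ 0 at y ∈ {0}; common: {0}.
  x = 4: f ≡ 0 at y ∈ {4}; g ≡ 0 at y ∈ {1, 2}; common: ∅.
Collecting: common zeros = {(1, 2), (3, 0)}, so the count is 2.
Comparison with the Bézout bound: 2 ≤ 2 = deg(f)·deg(g), as expected for curves with no common component (the bound is attained).


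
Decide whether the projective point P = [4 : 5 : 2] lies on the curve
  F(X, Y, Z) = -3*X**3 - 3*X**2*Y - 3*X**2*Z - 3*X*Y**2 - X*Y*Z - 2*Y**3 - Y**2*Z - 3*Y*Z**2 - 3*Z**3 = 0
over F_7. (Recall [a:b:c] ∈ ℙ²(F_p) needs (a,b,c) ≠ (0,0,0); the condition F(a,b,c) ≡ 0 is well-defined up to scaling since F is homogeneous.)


F(4,5,2) ≡ 1 (mod 7); P is NOT on the curve.

Evaluate F(4, 5, 2) term-by-term (mod 7).
  -3*X**3 ↦ -3·64·1·1 = -192
  -3*X**2*Y ↦ -3·16·5·1 = -240
  -3*X**2*Z ↦ -3·16·1·2 = -96
  -3*X*Y**2 ↦ -3·4·25·1 = -300
  -X*Y*Z ↦ -1·4·5·2 = -40
  -2*Y**3 ↦ -2·1·125·1 = -250
  -Y**2*Z ↦ -1·1·25·2 = -50
  -3*Y*Z**2 ↦ -3·1·5·4 = -60
  -3*Z**3 ↦ -3·1·1·8 = -24
Sum: F(4, 5, 2) = (-192) + (-240) + (-96) + (-300) + (-40) + (-250) + (-50) + (-60) + (-24) = -1252.
Reducing mod 7: -1252 ≡ 1 (mod 7).
Since F(a, b, c) ≡ 1 ≠ 0 (mod 7), P does NOT lie on the curve.


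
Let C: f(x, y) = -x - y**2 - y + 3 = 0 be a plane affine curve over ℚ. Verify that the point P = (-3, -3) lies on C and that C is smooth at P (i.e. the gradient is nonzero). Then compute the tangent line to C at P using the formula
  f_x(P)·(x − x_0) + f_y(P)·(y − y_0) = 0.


Tangent line at P: -x + 5*y + 12 = 0.

Step 1: f(-3, -3) = 0, so P lies on C.
Step 2: partial derivatives
  f_x(x, y) = -1, f_y(x, y) = -2*y - 1.
  f_x(P) = -1, f_y(P) = 5 (gradient nonzero, so P is smooth).
Step 3: tangent line at P: -1·(x − -3) + 5·(y − -3) = 0.
Expanding: -x + 5*y + 12 = 0.


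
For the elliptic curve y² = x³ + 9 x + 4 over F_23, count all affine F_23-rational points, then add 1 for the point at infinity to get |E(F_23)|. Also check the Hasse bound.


Affine points = {(0, 2), (0, 21), (3, 9), (3, 14), (4, 9), (4, 14), (5, 6), (5, 17), (8, 6), (8, 17), (9, 3), (9, 20), (10, 6), (10, 17), (11, 10), (11, 13), (12, 0), (13, 8), (13, 15), (15, 8), (15, 15), (16, 9), (16, 14), (18, 8), (18, 15), (21, 1), (21, 22)}; affine count = 27; |E(F_23)| = 28.

Discriminant check: Δ ∝ 4a³ + 27b² = 4·9³ + 27·4² = 4·729 + 27·16 ≡ 13 (mod 23). Nonzero ⇒ E is nonsingular.
For each x ∈ F_23, compute rhs = x³ + 9·x + 4 mod 23, then count y ∈ F_23 with y² ≡ rhs.
  x = 0: rhs = 4, matching y values: 2, 21 (2 points).
  x = 1: rhs = 14, matching y values: none (0 points).
  x = 2: rhs = 7, matching y values: none (0 points).
  x = 3: rhs = 12, matching y values: 9, 14 (2 points).
  x = 4: rhs = 12, matching y values: 9, 14 (2 points).
  x = 5: rhs = 13, matching y values: 6, 17 (2 points).
  x = 6: rhs = 21, matching y values: none (0 points).
  x = 7: rhs = 19, matching y values: none (0 points).
  x = 8: rhs = 13, matching y values: 6, 17 (2 points).
  x = 9: rhs = 9, matching y values: 3, 20 (2 points).
  x = 10: rhs = 13, matching y values: 6, 17 (2 points).
  x = 11: rhs = 8, matching y values: 10, 13 (2 points).
  x = 12: rhs = 0, matching y values: 0 (1 points).
  x = 13: rhs = 18, matching y values: 8, 15 (2 points).
  x = 14: rhs = 22, matching y values: none (0 points).
  x = 15: rhs = 18, matching y values: 8, 15 (2 points).
  x = 16: rhs = 12, matching y values: 9, 14 (2 points).
  x = 17: rhs = 10, matching y values: none (0 points).
  x = 18: rhs = 18, matching y values: 8, 15 (2 points).
  x = 19: rhs = 19, matching y values: none (0 points).
  x = 20: rhs = 19, matching y values: none (0 points).
  x = 21: rhs = 1, matching y values: 1, 22 (2 points).
  x = 22: rhs = 17, matching y values: none (0 points).
Total affine count: 27.
Full point count |E(F_23)| = 27 + 1 = 28.
Hasse bound: |28 − (23+1)| = |4| = 4 ≤ 2√23 ≈ 9.5917 ✓.


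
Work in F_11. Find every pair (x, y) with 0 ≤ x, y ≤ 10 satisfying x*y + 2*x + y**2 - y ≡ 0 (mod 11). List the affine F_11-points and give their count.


Affine F_11-points: {(0, 0), (0, 1), (1, 3), (1, 8), (5, 2), (5, 5), (9, 4), (9, 10), (10, 6), (10, 7)}; count = 10.

For each of the 121 pairs (x, y) ∈ F_11², evaluate f(x, y) mod 11. Record the zeros.
  x = 0: [0↦0, 1↦0, 2↦2, 3↦6, 4↦1, 5↦9, 6↦8, 7↦9, 8↦1, 9↦6, 10↦2]  zeros at y ∈ {0, 1}
  x = 1: [0↦2, 1↦3, 2↦6, 3↦0, 4↦7, 5↦5, 6↦5, 7↦7, 8↦0, 9↦6, 10↦3]  zeros at y ∈ {3, 8}
  x = 2: [0↦4, 1↦6, 2↦10, 3↦5, 4↦2, 5↦1, 6↦2, 7↦5, 8↦10, 9↦6, 10↦4]  zeros at y ∈ ∅
  x = 3: [0↦6, 1↦9, 2↦3, 3↦10, 4↦8, 5↦8, 6↦10, 7↦3, 8↦9, 9↦6, 10↦5]  zeros at y ∈ ∅
  x = 4: [0↦8, 1↦1, 2↦7, 3↦4, 4↦3, 5↦4, 6↦7, 7↦1, 8↦8, 9↦6, 10↦6]  zeros at y ∈ ∅
  x = 5: [0↦10, 1↦4, 2↦0, 3↦9, 4↦9, 5↦0, 6↦4, 7↦10, 8↦7, 9↦6, 10↦7]  zeros at y ∈ {2, 5}
  x = 6: [0↦1, 1↦7, 2↦4, 3↦3, 4↦4, 5↦7, 6↦1, 7↦8, 8↦6, 9↦6, 10↦8]  zeros at y ∈ ∅
  x = 7: [0↦3, 1↦10, 2↦8, 3↦8, 4↦10, 5↦3, 6↦9, 7↦6, 8↦5, 9↦6, 10↦9]  zeros at y ∈ ∅
  x = 8: [0↦5, 1↦2, 2↦1, 3↦2, 4↦5, 5↦10, 6↦6, 7↦4, 8↦4, 9↦6, 10↦10]  zeros at y ∈ ∅
  x = 9: [0↦7, 1↦5, 2↦5, 3↦7, 4↦0, 5↦6, 6↦3, 7↦2, 8↦3, 9↦6, 10↦0]  zeros at y ∈ {4, 10}
  x = 10: [0↦9, 1↦8, 2↦9, 3↦1, 4↦6, 5↦2, 6↦0, 7↦0, 8↦2, 9↦6, 10↦1]  zeros at y ∈ {6, 7}
Collecting zeros: affine points = {(0, 0), (0, 1), (1, 3), (1, 8), (5, 2), (5, 5), (9, 4), (9, 10), (10, 6), (10, 7)}.
Total count |C(F_11)_aff| = 10.


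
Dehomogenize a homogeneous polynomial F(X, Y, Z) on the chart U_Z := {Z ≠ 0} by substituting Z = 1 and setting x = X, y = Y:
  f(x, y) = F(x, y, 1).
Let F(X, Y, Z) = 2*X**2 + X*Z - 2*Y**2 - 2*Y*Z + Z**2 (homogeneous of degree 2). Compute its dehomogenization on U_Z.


f(x, y) = 2*x**2 + x - 2*y**2 - 2*y + 1

On U_Z we set Z = 1. Each monomial c·X^i·Y^j·Z^k in F becomes c·x^i·y^j·1^k = c·x^i·y^j.
Substituting Z = 1: F(X, Y, 1) = 2*x**2 + x - 2*y**2 - 2*y + 1.
Note: deg(f) ≤ deg(F) = 2; strict inequality happens when F is divisible by Z (lost terms).


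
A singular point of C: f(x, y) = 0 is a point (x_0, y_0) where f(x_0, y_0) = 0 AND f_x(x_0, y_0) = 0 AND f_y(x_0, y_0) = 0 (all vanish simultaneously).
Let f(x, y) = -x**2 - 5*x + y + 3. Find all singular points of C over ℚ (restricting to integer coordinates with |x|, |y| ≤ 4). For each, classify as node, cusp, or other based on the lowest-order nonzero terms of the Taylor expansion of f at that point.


No singular points in the scanned grid; C is smooth there.

Compute partial derivatives:
  f_x = -2*x - 5.
  f_y = 1.
f_y = 1 is a nonzero constant, so f_y never vanishes: no point (x, y) can satisfy f = f_x = f_y = 0. In particular no (x, y) ∈ {−4, ..., 4}² is singular; the curve is smooth.


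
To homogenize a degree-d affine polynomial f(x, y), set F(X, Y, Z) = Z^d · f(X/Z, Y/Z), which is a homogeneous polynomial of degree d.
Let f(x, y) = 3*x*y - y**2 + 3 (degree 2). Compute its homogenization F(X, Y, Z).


F(X, Y, Z) = 3*X*Y - Y**2 + 3*Z**2

deg(f) = 2.
Substitute x = X/Z, y = Y/Z into f, then multiply by Z^2.
  monomial 3·x^1·y^1 ↦ 3·X^1·Y^1·Z^0.
  monomial -1·x^0·y^2 ↦ -1·X^0·Y^2·Z^0.
  monomial 3·x^0·y^0 ↦ 3·X^0·Y^0·Z^2.
Collecting: F(X, Y, Z) = 3*X*Y - Y**2 + 3*Z**2.


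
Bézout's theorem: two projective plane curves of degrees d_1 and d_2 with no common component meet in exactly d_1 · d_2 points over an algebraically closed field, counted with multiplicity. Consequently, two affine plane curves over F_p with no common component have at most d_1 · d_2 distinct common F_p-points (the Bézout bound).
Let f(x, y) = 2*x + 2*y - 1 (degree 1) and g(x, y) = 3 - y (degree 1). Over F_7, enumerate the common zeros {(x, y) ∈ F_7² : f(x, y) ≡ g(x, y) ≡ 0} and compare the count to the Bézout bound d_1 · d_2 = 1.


Common zeros: {(1, 3)}; count = 1; Bézout bound = 1.

deg(f) = 1, deg(g) = 1, so Bézout bound = 1.
Scan x ∈ F_7. For each x, list the y ∈ F_7 with f(x, y) ≡ 0 and those with g(x, y) ≡ 0 (mod 7); the common zeros in that column are the intersection.
  x = 0: f ≡ 0 at y ∈ {4}; g ≡ 0 at y ∈ {3}; common: ∅.
  x = 1: f ≡ 0 at y ∈ {3}; g ≡ 0 at y ∈ {3}; common: {3}.
  x = 2: f ≡ 0 at y ∈ {2}; g ≡ 0 at y ∈ {3}; common: ∅.
  x = 3: f ≡ 0 at y ∈ {1}; g ≡ 0 at y ∈ {3}; common: ∅.
  x = 4: f ≡ 0 at y ∈ {0}; g ≡ 0 at y ∈ {3}; common: ∅.
  x = 5: f ≡ 0 at y ∈ {6}; g ≡ 0 at y ∈ {3}; common: ∅.
  x = 6: f ≡ 0 at y ∈ {5}; g ≡ 0 at y ∈ {3}; common: ∅.
Collecting: common zeros = {(1, 3)}, so the count is 1.
Comparison with the Bézout bound: 1 ≤ 1 = deg(f)·deg(g), as expected for curves with no common component (the bound is attained).


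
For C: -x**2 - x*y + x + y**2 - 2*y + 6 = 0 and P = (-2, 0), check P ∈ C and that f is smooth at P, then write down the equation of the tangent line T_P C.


Tangent line at P: 5*x + 10 = 0.

Step 1: f(-2, 0) = 0, so P lies on C.
Step 2: partial derivatives
  f_x(x, y) = -2*x - y + 1, f_y(x, y) = -x + 2*y - 2.
  f_x(P) = 5, f_y(P) = 0 (gradient nonzero, so P is smooth).
Step 3: tangent line at P: 5·(x − -2) + 0·(y − 0) = 0.
Expanding: 5*x + 10 = 0.


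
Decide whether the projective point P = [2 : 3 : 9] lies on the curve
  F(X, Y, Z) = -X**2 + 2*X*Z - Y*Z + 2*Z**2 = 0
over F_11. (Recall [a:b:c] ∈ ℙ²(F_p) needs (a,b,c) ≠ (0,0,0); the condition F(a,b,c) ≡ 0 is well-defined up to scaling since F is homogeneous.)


F(2,3,9) ≡ 2 (mod 11); P is NOT on the curve.

Evaluate F(2, 3, 9) term-by-term (mod 11).
  -X**2 ↦ -1·4·1·1 = -4
  2*X*Z ↦ 2·2·1·9 = 36
  -Y*Z ↦ -1·1·3·9 = -27
  2*Z**2 ↦ 2·1·1·81 = 162
Sum: F(2, 3, 9) = (-4) + (36) + (-27) + (162) = 167.
Reducing mod 11: 167 ≡ 2 (mod 11).
Since F(a, b, c) ≡ 2 ≠ 0 (mod 11), P does NOT lie on the curve.


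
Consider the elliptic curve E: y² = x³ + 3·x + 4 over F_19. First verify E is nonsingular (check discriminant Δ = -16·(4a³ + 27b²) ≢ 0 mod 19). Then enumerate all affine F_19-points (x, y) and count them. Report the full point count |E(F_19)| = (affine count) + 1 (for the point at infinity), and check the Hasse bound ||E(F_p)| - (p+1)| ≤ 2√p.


Affine points = {(0, 2), (0, 17), (4, 2), (4, 17), (5, 7), (5, 12), (7, 8), (7, 11), (9, 0), (11, 0), (12, 1), (12, 18), (13, 6), (13, 13), (14, 4), (14, 15), (15, 2), (15, 17), (16, 5), (16, 14), (17, 3), (17, 16), (18, 0)}; affine count = 23; |E(F_19)| = 24.

Discriminant check: Δ ∝ 4a³ + 27b² = 4·3³ + 27·4² = 4·27 + 27·16 ≡ 8 (mod 19). Nonzero ⇒ E is nonsingular.
For each x ∈ F_19, compute rhs = x³ + 3·x + 4 mod 19, then count y ∈ F_19 with y² ≡ rhs.
  x = 0: rhs = 4, matching y values: 2, 17 (2 points).
  x = 1: rhs = 8, matching y values: none (0 points).
  x = 2: rhs = 18, matching y values: none (0 points).
  x = 3: rhs = 2, matching y values: none (0 points).
  x = 4: rhs = 4, matching y values: 2, 17 (2 points).
  x = 5: rhs = 11, matching y values: 7, 12 (2 points).
  x = 6: rhs = 10, matching y values: none (0 points).
  x = 7: rhs = 7, matching y values: 8, 11 (2 points).
  x = 8: rhs = 8, matching y values: none (0 points).
  x = 9: rhs = 0, matching y values: 0 (1 points).
  x = 10: rhs = 8, matching y values: none (0 points).
  x = 11: rhs = 0, matching y values: 0 (1 points).
  x = 12: rhs = 1, matching y values: 1, 18 (2 points).
  x = 13: rhs = 17, matching y values: 6, 13 (2 points).
  x = 14: rhs = 16, matching y values: 4, 15 (2 points).
  x = 15: rhs = 4, matching y values: 2, 17 (2 points).
  x = 16: rhs = 6, matching y values: 5, 14 (2 points).
  x = 17: rhs = 9, matching y values: 3, 16 (2 points).
  x = 18: rhs = 0, matching y values: 0 (1 points).
Total affine count: 23.
Full point count |E(F_19)| = 23 + 1 = 24.
Hasse bound: |24 − (19+1)| = |4| = 4 ≤ 2√19 ≈ 8.7178 ✓.


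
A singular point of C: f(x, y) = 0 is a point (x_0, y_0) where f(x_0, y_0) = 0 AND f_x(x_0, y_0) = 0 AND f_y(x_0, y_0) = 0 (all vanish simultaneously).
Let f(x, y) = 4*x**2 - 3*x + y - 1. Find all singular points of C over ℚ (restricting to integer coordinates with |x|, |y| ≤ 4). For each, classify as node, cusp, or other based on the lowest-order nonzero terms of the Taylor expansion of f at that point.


No singular points in the scanned grid; C is smooth there.

Compute partial derivatives:
  f_x = 8*x - 3.
  f_y = 1.
f_y = 1 is a nonzero constant, so f_y never vanishes: no point (x, y) can satisfy f = f_x = f_y = 0. In particular no (x, y) ∈ {−4, ..., 4}² is singular; the curve is smooth.


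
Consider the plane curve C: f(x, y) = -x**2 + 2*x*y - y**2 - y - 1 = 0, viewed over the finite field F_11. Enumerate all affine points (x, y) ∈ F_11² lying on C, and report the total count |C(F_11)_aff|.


Affine F_11-points: {(1, 5), (1, 7), (2, 7), (4, 1), (4, 6), (8, 6), (8, 9), (9, 1), (9, 5), (10, 9), (10, 10)}; count = 11.

For each of the 121 pairs (x, y) ∈ F_11², evaluate f(x, y) mod 11. Record the zeros.
  x = 0: [0↦10, 1↦8, 2↦4, 3↦9, 4↦1, 5↦2, 6↦1, 7↦9, 8↦4, 9↦8, 10↦10]  zeros at y ∈ ∅
  x = 1: [0↦9, 1↦9, 2↦7, 3↦3, 4↦8, 5↦0, 6↦1, 7↦0, 8↦8, 9↦3, 10↦7]  zeros at y ∈ {5, 7}
  x = 2: [0↦6, 1↦8, 2↦8, 3↦6, 4↦2, 5↦7, 6↦10, 7↦0, 8↦10, 9↦7, 10↦2]  zeros at y ∈ {7}
  x = 3: [0↦1, 1↦5, 2↦7, 3↦7, 4↦5, 5↦1, 6↦6, 7↦9, 8↦10, 9↦9, 10↦6]  zeros at y ∈ ∅
  x = 4: [0↦5, 1↦0, 2↦4, 3↦6, 4↦6, 5↦4, 6↦0, 7↦5, 8↦8, 9↦9, 10↦8]  zeros at y ∈ {1, 6}
  x = 5: [0↦7, 1↦4, 2↦10, 3↦3, 4↦5, 5↦5, 6↦3, 7↦10, 8↦4, 9↦7, 10↦8]  zeros at y ∈ ∅
  x = 6: [0↦7, 1↦6, 2↦3, 3↦9, 4↦2, 5↦4, 6↦4, 7↦2, 8↦9, 9↦3, 10↦6]  zeros at y ∈ ∅
  x = 7: [0↦5, 1↦6, 2↦5, 3↦2, 4↦8, 5↦1, 6↦3, 7↦3, 8↦1, 9↦8, 10↦2]  zeros at y ∈ ∅
  x = 8: [0↦1, 1↦4, 2↦5, 3↦4, 4↦1, 5↦7, 6↦0, 7↦2, 8↦2, 9↦0, 10↦7]  zeros at y ∈ {6, 9}
  x = 9: [0↦6, 1↦0, 2↦3, 3↦4, 4↦3, 5↦0, 6↦6, 7↦10, 8↦1, 9↦1, 10↦10]  zeros at y ∈ {1, 5}
  x = 10: [0↦9, 1↦5, 2↦10, 3↦2, 4↦3, 5↦2, 6↦10, 7↦5, 8↦9, 9↦0, 10↦0]  zeros at y ∈ {9, 10}
Collecting zeros: affine points = {(1, 5), (1, 7), (2, 7), (4, 1), (4, 6), (8, 6), (8, 9), (9, 1), (9, 5), (10, 9), (10, 10)}.
Total count |C(F_11)_aff| = 11.


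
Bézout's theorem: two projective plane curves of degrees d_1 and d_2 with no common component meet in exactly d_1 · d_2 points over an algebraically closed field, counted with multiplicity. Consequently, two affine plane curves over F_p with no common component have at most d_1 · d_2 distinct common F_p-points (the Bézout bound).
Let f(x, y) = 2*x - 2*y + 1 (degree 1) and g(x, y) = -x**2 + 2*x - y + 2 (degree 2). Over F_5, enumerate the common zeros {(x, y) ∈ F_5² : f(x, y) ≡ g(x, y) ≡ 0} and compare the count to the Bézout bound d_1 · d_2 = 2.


Common zeros: ∅; count = 0; Bézout bound = 2.

deg(f) = 1, deg(g) = 2, so Bézout bound = 2.
Scan x ∈ F_5. For each x, list the y ∈ F_5 with f(x, y) ≡ 0 and those with g(x, y) ≡ 0 (mod 5); the common zeros in that column are the intersection.
  x = 0: f ≡ 0 at y ∈ {3}; g ≡ 0 at y ∈ {2}; common: ∅.
  x = 1: f ≡ 0 at y ∈ {4}; g ≡ 0 at y ∈ {3}; common: ∅.
  x = 2: f ≡ 0 at y ∈ {0}; g ≡ 0 at y ∈ {2}; common: ∅.
  x = 3: f ≡ 0 at y ∈ {1}; g ≡ 0 at y ∈ {4}; common: ∅.
  x = 4: f ≡ 0 at y ∈ {2}; g ≡ 0 at y ∈ {4}; common: ∅.
Collecting: common zeros = ∅, so the count is 0.
Comparison with the Bézout bound: 0 ≤ 2 = deg(f)·deg(g), as expected for curves with no common component (the affine F_5-count falls short of the bound because intersections may lie at infinity, over extension fields, or carry multiplicity).


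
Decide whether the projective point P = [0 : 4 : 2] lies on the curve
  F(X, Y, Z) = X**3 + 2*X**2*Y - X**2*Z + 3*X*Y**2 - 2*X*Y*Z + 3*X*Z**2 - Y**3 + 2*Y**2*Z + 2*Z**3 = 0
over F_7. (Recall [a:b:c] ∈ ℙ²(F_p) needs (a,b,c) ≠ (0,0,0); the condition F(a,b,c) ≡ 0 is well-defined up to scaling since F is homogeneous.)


F(0,4,2) ≡ 2 (mod 7); P is NOT on the curve.

Evaluate F(0, 4, 2) term-by-term (mod 7).
  X**3 ↦ 1·0·1·1 = 0
  2*X**2*Y ↦ 2·0·4·1 = 0
  -X**2*Z ↦ -1·0·1·2 = 0
  3*X*Y**2 ↦ 3·0·16·1 = 0
  -2*X*Y*Z ↦ -2·0·4·2 = 0
  3*X*Z**2 ↦ 3·0·1·4 = 0
  -Y**3 ↦ -1·1·64·1 = -64
  2*Y**2*Z ↦ 2·1·16·2 = 64
  2*Z**3 ↦ 2·1·1·8 = 16
Sum: F(0, 4, 2) = (0) + (0) + (0) + (0) + (0) + (0) + (-64) + (64) + (16) = 16.
Reducing mod 7: 16 ≡ 2 (mod 7).
Since F(a, b, c) ≡ 2 ≠ 0 (mod 7), P does NOT lie on the curve.


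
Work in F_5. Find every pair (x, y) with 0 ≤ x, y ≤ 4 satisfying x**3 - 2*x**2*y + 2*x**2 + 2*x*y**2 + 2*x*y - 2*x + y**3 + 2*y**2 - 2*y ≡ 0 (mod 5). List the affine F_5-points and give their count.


Affine F_5-points: {(0, 0), (2, 3), (3, 4)}; count = 3.

For each of the 25 pairs (x, y) ∈ F_5², evaluate f(x, y) mod 5. Record the zeros.
  x = 0: [0↦0, 1↦1, 2↦2, 3↦4, 4↦3]  zeros at y ∈ {0}
  x = 1: [0↦1, 1↦4, 2↦1, 3↦3, 4↦1]  zeros at y ∈ ∅
  x = 2: [0↦2, 1↦3, 2↦2, 3↦0, 4↦3]  zeros at y ∈ {3}
  x = 3: [0↦4, 1↦4, 2↦1, 3↦1, 4↦0]  zeros at y ∈ {4}
  x = 4: [0↦3, 1↦3, 2↦4, 3↦2, 4↦3]  zeros at y ∈ ∅
Collecting zeros: affine points = {(0, 0), (2, 3), (3, 4)}.
Total count |C(F_5)_aff| = 3.


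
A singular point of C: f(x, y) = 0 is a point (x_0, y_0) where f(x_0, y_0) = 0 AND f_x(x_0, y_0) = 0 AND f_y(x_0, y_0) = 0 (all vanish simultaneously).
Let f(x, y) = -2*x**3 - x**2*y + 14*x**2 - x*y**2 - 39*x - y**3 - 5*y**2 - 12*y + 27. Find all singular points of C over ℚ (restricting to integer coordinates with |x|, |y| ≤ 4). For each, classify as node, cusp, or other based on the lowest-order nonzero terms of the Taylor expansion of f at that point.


Singular points: {(3, -3)}; classification: node.

Compute partial derivatives:
  f_x = -6*x**2 - 2*x*y + 28*x - y**2 - 39.
  f_y = -x**2 - 2*x*y - 3*y**2 - 10*y - 12.
Scan x_0 ∈ {−4, ..., 4}. For each x_0, f_y(x_0, y) is a polynomial in y; find its integer roots y ∈ {−4, ..., 4}, then test f_x and f at those candidates.
  x = -4: f_y(-4, y) = -3*y**2 - 2*y - 28; no integer root y with |y| ≤ 4.
  x = -3: f_y(-3, y) = -3*y**2 - 4*y - 21; no integer root y with |y| ≤ 4.
  x = -2: f_y(-2, y) = -3*y**2 - 6*y - 16; no integer root y with |y| ≤ 4.
  x = -1: f_y(-1, y) = -3*y**2 - 8*y - 13; no integer root y with |y| ≤ 4.
  x = 0: f_y(0, y) = -3*y**2 - 10*y - 12; no integer root y with |y| ≤ 4.
  x = 1: f_y(1, y) = -3*y**2 - 12*y - 13; no integer root y with |y| ≤ 4.
  x = 2: f_y(2, y) = -3*y**2 - 14*y - 16; vanishes at y ∈ {-2}. (2, -2): f_x = -3 ≠ 0.
  x = 3: f_y(3, y) = -3*y**2 - 16*y - 21; vanishes at y ∈ {-3}. (3, -3): f_x = 0, f = 0 — SINGULAR.
  x = 4: f_y(4, y) = -3*y**2 - 18*y - 28; no integer root y with |y| ≤ 4.
Only singular point on the grid: (3, -3).
Classify: substitute x = 3 + u, y = -3 + v and expand: f = -2*u**3 - u**2*v - u**2 - u*v**2 - v**3 + v**2.
No constant or linear terms (consistent with a singular point). Quadratic part: -u**2 + v**2. Cubic part: -2*u**3 - u**2*v - u*v**2 - v**3.
The quadratic part v**2 - u**2 = (v − u)(v + u) splits into two distinct linear factors, so there are two distinct tangent lines y − -3 = ±(x − 3) — this is a node (ordinary double point).
Classification: node.


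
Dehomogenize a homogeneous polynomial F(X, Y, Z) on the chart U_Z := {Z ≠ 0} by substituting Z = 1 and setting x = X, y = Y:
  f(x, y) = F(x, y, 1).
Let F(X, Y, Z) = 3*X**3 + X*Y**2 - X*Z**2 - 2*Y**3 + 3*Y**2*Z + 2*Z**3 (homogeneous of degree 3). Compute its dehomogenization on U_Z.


f(x, y) = 3*x**3 + x*y**2 - x - 2*y**3 + 3*y**2 + 2

On U_Z we set Z = 1. Each monomial c·X^i·Y^j·Z^k in F becomes c·x^i·y^j·1^k = c·x^i·y^j.
Substituting Z = 1: F(X, Y, 1) = 3*x**3 + x*y**2 - x - 2*y**3 + 3*y**2 + 2.
Note: deg(f) ≤ deg(F) = 3; strict inequality happens when F is divisible by Z (lost terms).


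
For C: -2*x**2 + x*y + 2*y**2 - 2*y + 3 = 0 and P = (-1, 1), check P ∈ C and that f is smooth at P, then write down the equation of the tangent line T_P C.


Tangent line at P: 5*x + y + 4 = 0.

Step 1: f(-1, 1) = 0, so P lies on C.
Step 2: partial derivatives
  f_x(x, y) = -4*x + y, f_y(x, y) = x + 4*y - 2.
  f_x(P) = 5, f_y(P) = 1 (gradient nonzero, so P is smooth).
Step 3: tangent line at P: 5·(x − -1) + 1·(y − 1) = 0.
Expanding: 5*x + y + 4 = 0.


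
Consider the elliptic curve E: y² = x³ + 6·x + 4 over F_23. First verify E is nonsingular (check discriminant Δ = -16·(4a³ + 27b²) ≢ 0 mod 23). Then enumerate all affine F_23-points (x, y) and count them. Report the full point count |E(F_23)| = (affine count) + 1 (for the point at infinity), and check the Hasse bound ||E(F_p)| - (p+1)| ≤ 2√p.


Affine points = {(0, 2), (0, 21), (2, 1), (2, 22), (3, 7), (3, 16), (4, 0), (6, 7), (6, 16), (8, 9), (8, 14), (10, 11), (10, 12), (13, 5), (13, 18), (14, 7), (14, 16), (19, 10), (19, 13)}; affine count = 19; |E(F_23)| = 20.

Discriminant check: Δ ∝ 4a³ + 27b² = 4·6³ + 27·4² = 4·216 + 27·16 ≡ 8 (mod 23). Nonzero ⇒ E is nonsingular.
For each x ∈ F_23, compute rhs = x³ + 6·x + 4 mod 23, then count y ∈ F_23 with y² ≡ rhs.
  x = 0: rhs = 4, matching y values: 2, 21 (2 points).
  x = 1: rhs = 11, matching y values: none (0 points).
  x = 2: rhs = 1, matching y values: 1, 22 (2 points).
  x = 3: rhs = 3, matching y values: 7, 16 (2 points).
  x = 4: rhs = 0, matching y values: 0 (1 points).
  x = 5: rhs = 21, matching y values: none (0 points).
  x = 6: rhs = 3, matching y values: 7, 16 (2 points).
  x = 7: rhs = 21, matching y values: none (0 points).
  x = 8: rhs = 12, matching y values: 9, 14 (2 points).
  x = 9: rhs = 5, matching y values: none (0 points).
  x = 10: rhs = 6, matching y values: 11, 12 (2 points).
  x = 11: rhs = 21, matching y values: none (0 points).
  x = 12: rhs = 10, matching y values: none (0 points).
  x = 13: rhs = 2, matching y values: 5, 18 (2 points).
  x = 14: rhs = 3, matching y values: 7, 16 (2 points).
  x = 15: rhs = 19, matching y values: none (0 points).
  x = 16: rhs = 10, matching y values: none (0 points).
  x = 17: rhs = 5, matching y values: none (0 points).
  x = 18: rhs = 10, matching y values: none (0 points).
  x = 19: rhs = 8, matching y values: 10, 13 (2 points).
  x = 20: rhs = 5, matching y values: none (0 points).
  x = 21: rhs = 7, matching y values: none (0 points).
  x = 22: rhs = 20, matching y values: none (0 points).
Total affine count: 19.
Full point count |E(F_23)| = 19 + 1 = 20.
Hasse bound: |20 − (23+1)| = |-4| = 4 ≤ 2√23 ≈ 9.5917 ✓.


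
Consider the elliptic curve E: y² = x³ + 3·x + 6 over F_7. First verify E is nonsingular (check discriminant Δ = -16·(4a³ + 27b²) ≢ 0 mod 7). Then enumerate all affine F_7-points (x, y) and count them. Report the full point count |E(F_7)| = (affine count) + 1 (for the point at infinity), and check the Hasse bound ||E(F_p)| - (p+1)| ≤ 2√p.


Affine points = {(3, 0), (6, 3), (6, 4)}; affine count = 3; |E(F_7)| = 4.

Discriminant check: Δ ∝ 4a³ + 27b² = 4·3³ + 27·6² = 4·27 + 27·36 ≡ 2 (mod 7). Nonzero ⇒ E is nonsingular.
For each x ∈ F_7, compute rhs = x³ + 3·x + 6 mod 7, then count y ∈ F_7 with y² ≡ rhs.
  x = 0: rhs = 6, matching y values: none (0 points).
  x = 1: rhs = 3, matching y values: none (0 points).
  x = 2: rhs = 6, matching y values: none (0 points).
  x = 3: rhs = 0, matching y values: 0 (1 points).
  x = 4: rhs = 5, matching y values: none (0 points).
  x = 5: rhs = 6, matching y values: none (0 points).
  x = 6: rhs = 2, matching y values: 3, 4 (2 points).
Total affine count: 3.
Full point count |E(F_7)| = 3 + 1 = 4.
Hasse bound: |4 − (7+1)| = |-4| = 4 ≤ 2√7 ≈ 5.2915 ✓.


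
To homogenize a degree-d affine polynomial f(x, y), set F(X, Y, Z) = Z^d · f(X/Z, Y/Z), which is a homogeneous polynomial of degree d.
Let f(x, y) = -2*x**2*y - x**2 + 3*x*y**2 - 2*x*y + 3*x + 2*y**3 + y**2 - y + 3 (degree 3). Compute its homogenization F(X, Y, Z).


F(X, Y, Z) = -2*X**2*Y - X**2*Z + 3*X*Y**2 - 2*X*Y*Z + 3*X*Z**2 + 2*Y**3 + Y**2*Z - Y*Z**2 + 3*Z**3

deg(f) = 3.
Substitute x = X/Z, y = Y/Z into f, then multiply by Z^3.
  monomial -2·x^2·y^1 ↦ -2·X^2·Y^1·Z^0.
  monomial -1·x^2·y^0 ↦ -1·X^2·Y^0·Z^1.
  monomial 3·x^1·y^2 ↦ 3·X^1·Y^2·Z^0.
  monomial -2·x^1·y^1 ↦ -2·X^1·Y^1·Z^1.
  monomial 3·x^1·y^0 ↦ 3·X^1·Y^0·Z^2.
  monomial 2·x^0·y^3 ↦ 2·X^0·Y^3·Z^0.
  monomial 1·x^0·y^2 ↦ 1·X^0·Y^2·Z^1.
  monomial -1·x^0·y^1 ↦ -1·X^0·Y^1·Z^2.
  monomial 3·x^0·y^0 ↦ 3·X^0·Y^0·Z^3.
Collecting: F(X, Y, Z) = -2*X**2*Y - X**2*Z + 3*X*Y**2 - 2*X*Y*Z + 3*X*Z**2 + 2*Y**3 + Y**2*Z - Y*Z**2 + 3*Z**3.


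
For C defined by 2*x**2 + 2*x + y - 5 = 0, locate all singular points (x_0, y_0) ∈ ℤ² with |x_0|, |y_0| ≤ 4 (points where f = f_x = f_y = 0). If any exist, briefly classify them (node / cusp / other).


No singular points in the scanned grid; C is smooth there.

Compute partial derivatives:
  f_x = 4*x + 2.
  f_y = 1.
f_y = 1 is a nonzero constant, so f_y never vanishes: no point (x, y) can satisfy f = f_x = f_y = 0. In particular no (x, y) ∈ {−4, ..., 4}² is singular; the curve is smooth.


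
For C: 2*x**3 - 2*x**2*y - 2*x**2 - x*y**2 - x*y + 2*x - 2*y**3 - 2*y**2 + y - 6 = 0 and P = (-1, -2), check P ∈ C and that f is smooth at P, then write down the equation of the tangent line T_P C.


Tangent line at P: 2*x - 20*y - 38 = 0.

Step 1: f(-1, -2) = 0, so P lies on C.
Step 2: partial derivatives
  f_x(x, y) = 6*x**2 - 4*x*y - 4*x - y**2 - y + 2, f_y(x, y) = -2*x**2 - 2*x*y - x - 6*y**2 - 4*y + 1.
  f_x(P) = 2, f_y(P) = -20 (gradient nonzero, so P is smooth).
Step 3: tangent line at P: 2·(x − -1) + -20·(y − -2) = 0.
Expanding: 2*x - 20*y - 38 = 0.


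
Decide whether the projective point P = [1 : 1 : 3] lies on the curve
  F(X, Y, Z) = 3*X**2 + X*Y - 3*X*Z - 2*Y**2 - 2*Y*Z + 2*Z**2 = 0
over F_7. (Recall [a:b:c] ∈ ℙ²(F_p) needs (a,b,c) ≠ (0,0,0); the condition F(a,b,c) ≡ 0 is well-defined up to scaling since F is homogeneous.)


F(1,1,3) ≡ 5 (mod 7); P is NOT on the curve.

Evaluate F(1, 1, 3) term-by-term (mod 7).
  3*X**2 ↦ 3·1·1·1 = 3
  X*Y ↦ 1·1·1·1 = 1
  -3*X*Z ↦ -3·1·1·3 = -9
  -2*Y**2 ↦ -2·1·1·1 = -2
  -2*Y*Z ↦ -2·1·1·3 = -6
  2*Z**2 ↦ 2·1·1·9 = 18
Sum: F(1, 1, 3) = (3) + (1) + (-9) + (-2) + (-6) + (18) = 5.
Reducing mod 7: 5 ≡ 5 (mod 7).
Since F(a, b, c) ≡ 5 ≠ 0 (mod 7), P does NOT lie on the curve.


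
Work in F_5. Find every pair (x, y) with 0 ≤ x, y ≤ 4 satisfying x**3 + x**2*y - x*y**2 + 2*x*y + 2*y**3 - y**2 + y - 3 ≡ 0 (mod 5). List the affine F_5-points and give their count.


Affine F_5-points: {(0, 3), (1, 4), (2, 0), (3, 3), (4, 3)}; count = 5.

For each of the 25 pairs (x, y) ∈ F_5², evaluate f(x, y) mod 5. Record the zeros.
  x = 0: [0↦2, 1↦4, 2↦1, 3↦0, 4↦3]  zeros at y ∈ {3}
  x = 1: [0↦3, 1↦2, 2↦4, 3↦1, 4↦0]  zeros at y ∈ {4}
  x = 2: [0↦0, 1↦3, 2↦2, 3↦4, 4↦1]  zeros at y ∈ {0}
  x = 3: [0↦4, 1↦3, 2↦1, 3↦0, 4↦2]  zeros at y ∈ {3}
  x = 4: [0↦1, 1↦3, 2↦2, 3↦0, 4↦4]  zeros at y ∈ {3}
Collecting zeros: affine points = {(0, 3), (1, 4), (2, 0), (3, 3), (4, 3)}.
Total count |C(F_5)_aff| = 5.
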